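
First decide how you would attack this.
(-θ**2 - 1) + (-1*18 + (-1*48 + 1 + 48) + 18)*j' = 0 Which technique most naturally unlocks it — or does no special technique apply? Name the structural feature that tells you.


Method: no special technique — the slope is a function of θ alone, so integrate both sides directly.


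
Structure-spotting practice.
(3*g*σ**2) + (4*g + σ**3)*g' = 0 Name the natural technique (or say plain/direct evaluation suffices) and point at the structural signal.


Diagnosis: the exact-equation method — the cross partial derivatives of 3*g*σ**2 and 4*g + σ**3 agree, so the left side is the total differential of one potential in σ and g.


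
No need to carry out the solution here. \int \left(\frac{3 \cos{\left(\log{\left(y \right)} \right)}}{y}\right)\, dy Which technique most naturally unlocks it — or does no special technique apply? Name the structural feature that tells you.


Technique: u-substitution — viewed as a product, the integrand is a composition evaluated at \log{\left(y \right)} times (a constant multiple of) that inner expression's derivative, so u = \log{\left(y \right)} makes it elementary.


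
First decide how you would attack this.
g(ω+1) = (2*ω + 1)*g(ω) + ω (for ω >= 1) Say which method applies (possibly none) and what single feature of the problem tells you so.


Diagnosis: a summation factor — first-order, linear, moving coefficient 2*ω + 1: the discrete analogue of an integrating factor handles it.


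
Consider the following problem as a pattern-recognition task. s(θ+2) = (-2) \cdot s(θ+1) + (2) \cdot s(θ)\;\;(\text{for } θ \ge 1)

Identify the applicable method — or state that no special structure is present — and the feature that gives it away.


Technique: the characteristic-root method — this is the constant-coefficient homogeneous case — the whole solution in θ reduces to a polynomial's roots.


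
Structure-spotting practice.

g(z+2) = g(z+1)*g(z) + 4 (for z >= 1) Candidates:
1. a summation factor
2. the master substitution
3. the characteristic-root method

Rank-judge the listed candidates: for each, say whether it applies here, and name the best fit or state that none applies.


Technique: no special technique — the map from one term to the next is curved, not linear, so linear closed-form machinery does not attach.
- a summation factor: no summation factor applies — the rule is not linear in the sequence values.
- the master substitution — the recursive argument is a shift of the index, not a fixed fraction of it.
- the characteristic-root method: nonlinearity rules out exponential-mode superposition from the start.


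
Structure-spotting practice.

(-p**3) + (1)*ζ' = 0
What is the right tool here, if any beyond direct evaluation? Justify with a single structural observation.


Technique: no special technique — solved for the derivative, no ζ appears — this is antidifferentiation in p wearing ODE clothing.


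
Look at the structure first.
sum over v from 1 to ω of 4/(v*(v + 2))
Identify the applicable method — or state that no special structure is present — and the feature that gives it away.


Verdict: telescoping — split 4/(v*(v + 2)) by partial fractions and the pieces are one function at shifted arguments — interior terms cancel.


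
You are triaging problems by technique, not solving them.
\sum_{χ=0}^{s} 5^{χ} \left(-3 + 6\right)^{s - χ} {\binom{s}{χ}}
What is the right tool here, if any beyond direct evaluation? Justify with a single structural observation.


Diagnosis: the binomial theorem — terms weighting {\binom{s}{χ}} against matched powers of 5 and (-3 + 6) reassemble into (5 + (-3 + 6))^s by the binomial theorem.


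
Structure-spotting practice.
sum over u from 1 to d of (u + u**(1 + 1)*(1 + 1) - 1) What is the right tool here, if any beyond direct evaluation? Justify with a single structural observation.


Best approach: no special technique — recognize the absence of structure: constant-multiple powers of u summed plainly, no special method required.


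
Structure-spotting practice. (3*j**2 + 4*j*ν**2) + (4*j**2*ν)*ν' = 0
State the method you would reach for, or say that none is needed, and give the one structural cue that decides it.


Diagnosis: the exact-equation method — checking ∂/∂ν of 3*j**2 + 4*j*ν**2 against ∂/∂j of 4*j**2*ν: they match — the equation is exact as it stands.


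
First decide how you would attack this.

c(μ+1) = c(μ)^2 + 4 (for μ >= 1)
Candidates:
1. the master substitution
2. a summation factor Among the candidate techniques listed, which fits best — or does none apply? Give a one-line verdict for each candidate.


Diagnosis: no special technique — the unknown enters the rule nonlinearly, not as a weighted sum — no linear method is even well-posed.
- the master substitution: with no divided-index recursive call, reindexing by powers of a base buys nothing.
- a summation factor: no summation factor applies — the rule is not linear in the sequence values.


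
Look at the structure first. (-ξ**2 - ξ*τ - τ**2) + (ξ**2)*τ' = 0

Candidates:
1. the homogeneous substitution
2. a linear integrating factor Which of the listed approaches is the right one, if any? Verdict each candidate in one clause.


Verdict: the homogeneous substitution — the slope is degree-zero homogeneous: the ratio substitution v = τ/ξ collapses it.
- the homogeneous substitution: yes — fits the structure here.
- a linear integrating factor: the unknown enters nonlinearly (through a power, a denominator, or a transcendental function), which the linear integrating-factor recipe cannot absorb as-is — any repair would come from a preliminary substitution, not the factor.


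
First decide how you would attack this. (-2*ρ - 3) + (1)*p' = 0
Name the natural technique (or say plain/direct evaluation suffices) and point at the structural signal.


Technique: no special technique — solved for the derivative, p never appears on the right — this is a direct integration in ρ, not a differential-equations problem at heart.


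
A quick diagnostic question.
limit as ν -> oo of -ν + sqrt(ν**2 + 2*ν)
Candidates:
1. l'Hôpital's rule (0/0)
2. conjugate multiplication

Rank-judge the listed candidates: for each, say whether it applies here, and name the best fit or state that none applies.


Technique: conjugate multiplication — an infinity-minus-infinity difference with a surviving radical — multiply by the conjugate to cancel the divergence.
- l'Hôpital's rule (0/0): no quotient structure at all: the clash is ∞ minus ∞, which rationalizing converts into a tractable ratio.
- conjugate multiplication: applicable, and directly so.


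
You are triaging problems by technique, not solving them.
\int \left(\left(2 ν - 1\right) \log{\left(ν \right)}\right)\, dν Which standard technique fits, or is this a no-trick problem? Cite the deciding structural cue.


Best approach: integration by parts — a polynomial next to \log{\left(ν \right)}: integrate the polynomial, differentiate the log, and the integral simplifies in one pass.


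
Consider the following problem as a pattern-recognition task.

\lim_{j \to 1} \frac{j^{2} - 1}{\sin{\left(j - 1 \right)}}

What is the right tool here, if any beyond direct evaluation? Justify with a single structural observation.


Diagnosis: l'Hôpital's rule (0/0) — plug in 1: top and bottom both hit zero, so differentiate each and retry. One could equally expand both pieces locally and compare leading terms; the rule does that in one stroke.


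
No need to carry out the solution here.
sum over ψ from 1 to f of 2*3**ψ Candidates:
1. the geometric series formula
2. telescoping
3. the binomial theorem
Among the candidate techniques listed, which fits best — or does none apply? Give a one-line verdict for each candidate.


Best approach: the geometric series formula — term-over-term division gives 3 every time — index-free ratio, geometric sum formula applies.
- the geometric series formula — yes — fits the structure here.
- telescoping: computed from the summand as displayed, the partial sums build up without the pairwise collapse telescoping exploits.
- the binomial theorem: no binomial coefficients pair with matched powers.


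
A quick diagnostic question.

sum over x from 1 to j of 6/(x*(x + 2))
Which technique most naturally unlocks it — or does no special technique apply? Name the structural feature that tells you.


Diagnosis: telescoping — rewrite 6/(x*(x + 2)) as simple fractions and successive terms eat each other — only the edges survive.


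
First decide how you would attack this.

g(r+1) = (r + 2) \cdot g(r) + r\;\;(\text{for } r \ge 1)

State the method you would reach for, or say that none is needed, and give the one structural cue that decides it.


Technique: a summation factor — one-term recursion with variable weight r + 2 is solved by product normalization, not by root-finding.


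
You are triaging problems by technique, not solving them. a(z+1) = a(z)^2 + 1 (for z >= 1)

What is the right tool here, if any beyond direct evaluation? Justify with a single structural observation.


Diagnosis: no special technique — the recurrence is nonlinear in the sequence terms; no linear-recurrence method fits it as written — one iterates or studies it directly.


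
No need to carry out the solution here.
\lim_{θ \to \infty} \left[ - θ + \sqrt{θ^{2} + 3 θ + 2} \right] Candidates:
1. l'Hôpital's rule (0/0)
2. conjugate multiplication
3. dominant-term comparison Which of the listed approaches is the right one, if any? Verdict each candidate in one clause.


Verdict: conjugate multiplication — both pieces blow up but their difference is finite; the conjugate trick rationalizes \sqrt{θ^{2} + 3 θ + 2} - θ.
- l'Hôpital's rule (0/0): substitution produces ∞ − ∞ rather than a vanishing quotient; the rule needs a 0/0 ratio to act on.
- conjugate multiplication: yes — fits the structure here.
- dominant-term comparison: no dominant-degree comparison decides it.


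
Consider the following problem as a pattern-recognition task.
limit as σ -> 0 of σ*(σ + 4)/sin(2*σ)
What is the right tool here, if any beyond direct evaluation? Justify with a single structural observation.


Verdict: l'Hôpital's rule (0/0) — numerator and denominator both vanish at 0 — a genuine 0/0 form, which is exactly when l'Hôpital applies. The standard small-argument limits would also carry it; the rule is the systematic route.


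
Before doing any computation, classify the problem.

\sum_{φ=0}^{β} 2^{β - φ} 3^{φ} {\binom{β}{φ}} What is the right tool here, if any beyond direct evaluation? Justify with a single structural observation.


Diagnosis: the binomial theorem — the summand is term φ of a binomial expansion in 3 and 2; the whole sum is a single power.


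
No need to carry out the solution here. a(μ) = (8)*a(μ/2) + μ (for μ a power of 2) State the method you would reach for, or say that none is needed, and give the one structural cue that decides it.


Method: the master substitution — the index is divided (μ/2), not shifted — substitute μ = 2^m to straighten it into a shift recurrence.


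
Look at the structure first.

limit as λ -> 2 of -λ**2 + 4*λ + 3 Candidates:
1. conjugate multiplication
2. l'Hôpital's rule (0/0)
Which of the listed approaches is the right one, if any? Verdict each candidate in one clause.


Technique: no special technique — no vanishing denominator and no indeterminate clash at the point — evaluation is immediate.
- conjugate multiplication — no divergent radical difference is present for a conjugate pair to cancel.
- l'Hôpital's rule (0/0) — substituting the point produces a determinate value, not a 0 over 0 clash.


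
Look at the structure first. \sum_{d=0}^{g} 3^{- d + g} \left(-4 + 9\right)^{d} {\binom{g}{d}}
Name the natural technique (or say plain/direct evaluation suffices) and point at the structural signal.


Method: the binomial theorem — the summand is term d of a binomial expansion in (-4 + 9) and 3; the whole sum is a single power.


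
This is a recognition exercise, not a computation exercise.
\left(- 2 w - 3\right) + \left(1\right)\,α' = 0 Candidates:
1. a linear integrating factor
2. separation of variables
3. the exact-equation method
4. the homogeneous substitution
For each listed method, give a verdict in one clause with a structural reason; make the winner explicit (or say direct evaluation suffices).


Technique: no special technique — solved for the derivative, no α appears — this is antidifferentiation in w wearing ODE clothing.
- a linear integrating factor: with the unknown absent the integrating factor is a formality; direct integration is the working structure.
- separation of variables — with no unknown in the slope, separating variables is a formality — the equation integrates directly.
- the exact-equation method: with the unknown absent from both coefficients, the cross-partial test holds emptily — nothing for the exact method to work on.
- the homogeneous substitution — the ratio of the variables does not determine the slope.


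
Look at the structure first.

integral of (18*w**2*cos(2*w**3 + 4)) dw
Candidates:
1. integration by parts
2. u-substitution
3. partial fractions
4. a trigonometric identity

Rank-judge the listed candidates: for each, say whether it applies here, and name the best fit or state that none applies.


Diagnosis: u-substitution — structure check: outer function, inner expression 2*w**3 + 4, inner derivative as a factor — the classic u = 2*w**3 + 4 pattern.
- integration by parts: a polynomial factor is present, but its partner is not an exp, sine, or cosine of a degree-1 argument, nor a logarithm.
- u-substitution: yes, a natural case for it.
- partial fractions — there is no rational-function structure to decompose.
- a trigonometric identity — no identity rewrites this into an easier trigonometric form.


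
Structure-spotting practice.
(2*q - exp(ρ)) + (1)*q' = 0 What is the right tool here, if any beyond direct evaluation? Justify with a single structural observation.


Verdict: a linear integrating factor — first power of q, nonzero forcing: the integrating-factor recipe applies verbatim with p = 2.


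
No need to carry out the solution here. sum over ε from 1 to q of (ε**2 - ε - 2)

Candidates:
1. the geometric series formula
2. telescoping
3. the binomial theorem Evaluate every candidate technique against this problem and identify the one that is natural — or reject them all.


Diagnosis: no special technique — with only polynomial terms in ε present, the classical sum-of-powers identities are all you need.
- the geometric series formula: there is no constant term-to-term ratio.
- telescoping — neither a shifted-difference shape nor integer-spaced poles are present.
- the binomial theorem: no binomial coefficients pair with matched powers.


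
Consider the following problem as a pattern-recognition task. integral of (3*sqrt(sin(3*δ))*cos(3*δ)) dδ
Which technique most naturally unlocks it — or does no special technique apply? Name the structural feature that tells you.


Diagnosis: u-substitution — collected, the integrand has one factor that is, up to a constant, the derivative of an inner expression the rest depends on — substitute for that inner expression.


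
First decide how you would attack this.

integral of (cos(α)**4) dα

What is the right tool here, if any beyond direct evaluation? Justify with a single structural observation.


Technique: a trigonometric identity — apply power reduction to cos(α)**4; each application halves the trigonometric degree.


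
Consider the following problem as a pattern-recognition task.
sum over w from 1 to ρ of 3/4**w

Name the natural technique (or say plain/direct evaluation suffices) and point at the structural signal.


Technique: the geometric series formula — consecutive terms stand in a fixed index-free ratio — the geometric sum formula closes it.


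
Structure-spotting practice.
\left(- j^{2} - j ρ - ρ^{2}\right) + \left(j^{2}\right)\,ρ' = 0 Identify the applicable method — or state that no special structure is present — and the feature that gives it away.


Best approach: the homogeneous substitution — solved for the derivative, the right side is unchanged under scaling j and ρ together — it depends only on the ratio ρ/j, so substitute a single ratio variable.


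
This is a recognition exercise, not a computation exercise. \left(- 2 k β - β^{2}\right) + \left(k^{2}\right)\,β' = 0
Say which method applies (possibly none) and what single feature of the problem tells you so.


Best approach: the homogeneous substitution — the slope's numerator and denominator have matching total degree, so it depends only on β/k and the ratio substitution collapses it. Rearranged, this also fits the Bernoulli template directly; the homogeneous substitution reads the structure without the rearrangement.


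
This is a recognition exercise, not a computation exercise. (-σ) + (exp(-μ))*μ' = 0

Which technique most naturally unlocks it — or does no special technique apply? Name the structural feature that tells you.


Diagnosis: separation of variables — one side of the product carries the independent variable, the other the unknown — the textbook separation shape. An exactness check succeeds on this form as well — separation and the potential function arrive at the same answer, separation more directly.


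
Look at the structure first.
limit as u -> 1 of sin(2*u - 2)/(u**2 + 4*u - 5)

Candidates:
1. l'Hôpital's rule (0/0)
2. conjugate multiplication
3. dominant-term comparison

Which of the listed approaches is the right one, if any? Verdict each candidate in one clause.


Verdict: l'Hôpital's rule (0/0) — plug in 1: top and bottom both hit zero, so differentiate each and retry. One could equally expand both pieces locally and compare leading terms; the rule does that in one stroke.
- l'Hôpital's rule (0/0) — a fit — the right tool for this form.
- conjugate multiplication — rationalization has no target — no divergent radical difference appears.
- dominant-term comparison — this limit is not decided by comparing polynomial growth at infinity.


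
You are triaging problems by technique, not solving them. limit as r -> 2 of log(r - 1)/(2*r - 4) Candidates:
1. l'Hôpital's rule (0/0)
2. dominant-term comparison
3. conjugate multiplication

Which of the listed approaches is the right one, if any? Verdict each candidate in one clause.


Best approach: l'Hôpital's rule (0/0) — both numerator and denominator vanish at 2: the genuine 0/0 indeterminate that l'Hôpital exists for. The standard small-argument limits would also carry it; the rule is the systematic route.
- l'Hôpital's rule (0/0): applies; the problem has the shape this method handles.
- dominant-term comparison: this is not a rational comparison of growth rates at infinity.
- conjugate multiplication — no difference of divergent radicals appears, so rationalizing has nothing to cancel.


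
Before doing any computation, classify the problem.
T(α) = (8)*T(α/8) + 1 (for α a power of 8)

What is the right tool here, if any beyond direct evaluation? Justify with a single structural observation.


Best approach: the master substitution — the argument α/8 divides the index by 8; the standard α = 8^m substitution converts it to a constant-shift recurrence.


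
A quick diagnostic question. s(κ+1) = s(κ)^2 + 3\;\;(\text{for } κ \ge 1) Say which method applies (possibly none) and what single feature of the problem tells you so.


Verdict: no special technique — a nonlinear dependence on earlier terms breaks linearity, and with it every superposition-based closed form.


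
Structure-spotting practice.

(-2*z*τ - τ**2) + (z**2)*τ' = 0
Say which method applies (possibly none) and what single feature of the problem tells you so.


Verdict: the homogeneous substitution — the slope's numerator and denominator have matching total degree, so it depends only on τ/z and the ratio substitution collapses it. This doubles as a Bernoulli equation in the unknown as written; the homogeneous route needs no setup at all.


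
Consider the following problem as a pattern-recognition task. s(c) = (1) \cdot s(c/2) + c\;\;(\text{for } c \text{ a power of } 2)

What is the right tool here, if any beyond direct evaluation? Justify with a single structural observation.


Diagnosis: the master substitution — the argument shrinks by the factor 2, so measure the index on a logarithmic scale and the recursion becomes a shift.


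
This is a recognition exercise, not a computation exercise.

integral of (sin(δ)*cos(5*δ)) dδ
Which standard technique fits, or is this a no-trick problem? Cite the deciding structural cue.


Technique: a trigonometric identity — sin(δ)*cos(5*δ) mixes two frequencies; the product-to-sum identity splits it into single-frequency sinusoids.


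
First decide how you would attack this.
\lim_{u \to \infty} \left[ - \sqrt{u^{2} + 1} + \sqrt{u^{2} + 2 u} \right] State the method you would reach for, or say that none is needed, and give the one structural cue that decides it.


Technique: conjugate multiplication — divergence minus divergence hides a finite answer — expose it by pairing \sqrt{u^{2} + 2 u} - \sqrt{u^{2} + 1} with its conjugate.


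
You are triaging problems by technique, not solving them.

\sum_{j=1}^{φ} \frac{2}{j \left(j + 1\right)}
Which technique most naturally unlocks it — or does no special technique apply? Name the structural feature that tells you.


Best approach: telescoping — integer-spaced poles in \frac{2}{j \left(j + 1\right)} are the telescoping signature in disguise.


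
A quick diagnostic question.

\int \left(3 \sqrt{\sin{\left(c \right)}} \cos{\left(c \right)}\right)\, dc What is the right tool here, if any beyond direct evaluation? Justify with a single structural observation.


Diagnosis: u-substitution — structure check: outer function, inner expression \sin{\left(c \right)}, inner derivative as a factor — the classic u = \sin{\left(c \right)} pattern.


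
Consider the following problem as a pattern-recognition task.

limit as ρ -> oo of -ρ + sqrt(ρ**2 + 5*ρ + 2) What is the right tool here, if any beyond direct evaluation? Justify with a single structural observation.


Verdict: conjugate multiplication — infinity minus infinity with a radical in play — multiply by the conjugate so the divergences of sqrt(ρ**2 + 5*ρ + 2) and ρ annihilate.


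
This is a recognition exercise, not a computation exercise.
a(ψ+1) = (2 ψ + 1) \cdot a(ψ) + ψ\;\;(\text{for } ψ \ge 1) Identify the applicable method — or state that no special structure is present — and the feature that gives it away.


Best approach: a summation factor — with the index-dependent coefficient 2 ψ + 1, dividing by the cumulative product turns the left side into a pure difference.


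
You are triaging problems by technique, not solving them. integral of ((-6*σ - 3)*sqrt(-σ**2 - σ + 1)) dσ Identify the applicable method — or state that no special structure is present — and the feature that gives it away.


Verdict: u-substitution — structure check: outer function, inner expression -σ**2 - σ + 1, inner derivative as a factor — the classic u = -σ**2 - σ + 1 pattern.


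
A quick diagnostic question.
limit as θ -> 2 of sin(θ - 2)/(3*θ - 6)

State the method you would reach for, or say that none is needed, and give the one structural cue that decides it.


Diagnosis: l'Hôpital's rule (0/0) — plug in 2: top and bottom both hit zero, so differentiate each and retry. A first-order expansion at the point is an equally standard path; the rule packages it.


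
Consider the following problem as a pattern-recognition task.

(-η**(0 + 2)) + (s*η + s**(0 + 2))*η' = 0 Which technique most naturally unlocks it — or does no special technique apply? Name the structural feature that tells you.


Verdict: the homogeneous substitution — the slope is degree-zero homogeneous: the ratio substitution v = η/s collapses it. Rewriting — with the variables' roles exchanged where the shape demands it — would expose a Bernoulli structure too; the homogeneous substitution simply reads the degrees directly.


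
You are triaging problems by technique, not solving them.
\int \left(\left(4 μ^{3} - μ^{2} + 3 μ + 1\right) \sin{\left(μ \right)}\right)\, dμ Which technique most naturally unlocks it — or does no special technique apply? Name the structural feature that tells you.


Technique: integration by parts — 4 μ^{3} - μ^{2} + 3 μ + 1 dies after finitely many derivatives while \sin{\left(μ \right)} cycles under integration — the tabular/parts setup.


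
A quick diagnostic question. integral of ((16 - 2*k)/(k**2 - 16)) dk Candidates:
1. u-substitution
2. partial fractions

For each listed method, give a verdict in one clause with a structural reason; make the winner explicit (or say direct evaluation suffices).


Method: partial fractions — the integrand is a proper rational function and its denominator k**2 - 16 factors into distinct pieces, so it splits into simple fractions.
- u-substitution: no subexpression of the integrand serves as a whole-integral substitution inner — individual terms may offer their own, but none carries its derivative as a factor of the full integrand; a working change of variable would have to be constructed from outside the expression.
- partial fractions — applies; the problem has the shape this method handles.


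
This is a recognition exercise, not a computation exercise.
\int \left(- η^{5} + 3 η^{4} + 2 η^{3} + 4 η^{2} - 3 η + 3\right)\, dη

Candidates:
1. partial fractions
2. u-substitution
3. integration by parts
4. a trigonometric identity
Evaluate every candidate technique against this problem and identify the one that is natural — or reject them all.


Best approach: no special technique — a term-by-term power-rule job in η; no substitution or rearrangement earns its keep here.
- partial fractions: there is no rational-function structure to decompose.
- u-substitution — no substitution does more than relabel what direct integration already handles.
- integration by parts — parts would only shuffle a directly integrable integrand.
- a trigonometric identity: no sine or cosine appears, so there is nothing for a trigonometric identity to act on.


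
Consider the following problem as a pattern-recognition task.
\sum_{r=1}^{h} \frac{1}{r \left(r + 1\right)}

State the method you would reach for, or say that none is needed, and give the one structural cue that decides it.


Verdict: telescoping — the denominator's roots in \frac{1}{r \left(r + 1\right)} sit an integer apart: decomposition produces a self-cancelling chain.


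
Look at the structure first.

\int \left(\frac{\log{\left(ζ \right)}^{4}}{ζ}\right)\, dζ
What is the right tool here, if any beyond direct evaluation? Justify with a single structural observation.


Technique: u-substitution — everything non-trivial happens through the inner expression \log{\left(ζ \right)}, and its derivative accounts for the remaining factor up to a constant, so set u = \log{\left(ζ \right)}.


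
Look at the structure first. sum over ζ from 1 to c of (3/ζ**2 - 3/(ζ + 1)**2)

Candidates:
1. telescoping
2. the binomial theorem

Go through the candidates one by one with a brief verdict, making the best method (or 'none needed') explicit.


Method: telescoping — a difference of consecutive values of one function (3/ζ**2 at one index and the next) — telescoping by construction.
- telescoping — yes, a natural case for it.
- the binomial theorem: the terms do not reassemble into a binomial power.


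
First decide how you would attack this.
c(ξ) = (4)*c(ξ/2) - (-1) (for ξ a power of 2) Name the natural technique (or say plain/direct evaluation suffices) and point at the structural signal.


Technique: the master substitution — the call at ξ/2 makes this multiplicative recursion; the master-style substitution converts it to additive.


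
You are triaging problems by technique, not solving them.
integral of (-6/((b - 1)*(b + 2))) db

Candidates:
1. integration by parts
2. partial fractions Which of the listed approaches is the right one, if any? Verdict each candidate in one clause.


Best approach: partial fractions — a proper rational integrand whose denominator splits into simpler factors — decompose into partial fractions first.
- integration by parts: no split into a nonconstant polynomial times one of the standard kernels — exp, sine, or cosine of a linear argument, or a logarithm — applies here.
- partial fractions: applicable, and directly so.


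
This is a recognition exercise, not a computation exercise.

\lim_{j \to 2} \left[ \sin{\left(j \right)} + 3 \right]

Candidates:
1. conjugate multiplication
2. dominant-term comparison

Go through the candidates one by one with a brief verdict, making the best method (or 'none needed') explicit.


Best approach: no special technique — no zero denominators, no indeterminate clash at 2 — substitute and read off the value.
- conjugate multiplication: there is no infinity-minus-infinity radical difference to rationalize.
- dominant-term comparison — this limit is not decided by comparing leading-term growth at infinity.


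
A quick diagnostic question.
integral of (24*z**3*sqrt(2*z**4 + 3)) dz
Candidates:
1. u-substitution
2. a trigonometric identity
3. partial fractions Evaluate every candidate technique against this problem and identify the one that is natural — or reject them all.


Verdict: u-substitution — read it as f(2*z**4 + 3) times a constant multiple of d(2*z**4 + 3): one substitution, u = 2*z**4 + 3, finishes it.
- u-substitution — a fit — the right tool for this form.
- a trigonometric identity — with no trigonometric functions present, identity rewriting has no target.
- partial fractions: the expression is not a ratio of polynomials that decomposes further.


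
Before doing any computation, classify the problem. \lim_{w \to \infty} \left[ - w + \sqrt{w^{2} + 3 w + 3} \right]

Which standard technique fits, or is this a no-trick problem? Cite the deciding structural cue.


Best approach: conjugate multiplication — turning the difference into a conjugate-rationalized ratio makes the limit readable.


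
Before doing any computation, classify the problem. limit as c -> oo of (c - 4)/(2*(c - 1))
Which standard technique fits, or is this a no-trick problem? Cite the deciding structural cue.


Best approach: dominant-term comparison — as c grows, only the highest-degree terms matter — compare leading terms and read the limit off. l'Hôpital's at-infinity variant applies to the expression viewed as a single quotient; the leading-term comparison is the direct route.


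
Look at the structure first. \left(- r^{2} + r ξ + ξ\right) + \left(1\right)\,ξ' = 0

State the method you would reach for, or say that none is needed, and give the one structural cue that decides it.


Technique: a linear integrating factor — the unknown enters only to the first power against a nonzero forcing term — the integrating-factor template applies directly.


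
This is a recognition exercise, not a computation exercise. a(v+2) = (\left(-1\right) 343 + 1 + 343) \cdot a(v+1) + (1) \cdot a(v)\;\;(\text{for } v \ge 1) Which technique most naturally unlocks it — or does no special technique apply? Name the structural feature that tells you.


Method: the characteristic-root method — no index-dependence in the weights and nothing inhomogeneous: classic characteristic-equation setup.


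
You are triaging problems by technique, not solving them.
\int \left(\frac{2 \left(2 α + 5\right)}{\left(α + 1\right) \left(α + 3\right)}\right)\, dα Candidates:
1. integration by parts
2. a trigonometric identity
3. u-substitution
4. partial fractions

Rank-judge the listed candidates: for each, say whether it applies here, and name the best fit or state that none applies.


Diagnosis: partial fractions — a proper rational integrand whose denominator splits into simpler factors — decompose into partial fractions first.
- integration by parts: there is no nonconstant-polynomial-times-kernel split with an exp, sine, cosine (degree-1 argument), or logarithm partner.
- a trigonometric identity: no sine or cosine appears, so there is nothing for a trigonometric identity to act on.
- u-substitution: no subexpression of the integrand pairs with its own derivative as a factor — individual terms may offer their own substitutions, but any change of variable covering the whole integral would have to be constructed from outside the expression.
- partial fractions — yes — fits the structure here.


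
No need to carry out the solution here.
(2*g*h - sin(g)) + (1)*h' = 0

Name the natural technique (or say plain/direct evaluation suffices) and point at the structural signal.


Verdict: a linear integrating factor — h enters only linearly with coefficient 2*g; multiply by exp of the integral of 2*g and the left side becomes one derivative.


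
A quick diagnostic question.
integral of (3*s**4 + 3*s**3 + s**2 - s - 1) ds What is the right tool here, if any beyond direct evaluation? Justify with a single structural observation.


Diagnosis: no special technique — every term is a constant multiple of a power of s; term-wise power-rule integration needs no preliminary transformation.


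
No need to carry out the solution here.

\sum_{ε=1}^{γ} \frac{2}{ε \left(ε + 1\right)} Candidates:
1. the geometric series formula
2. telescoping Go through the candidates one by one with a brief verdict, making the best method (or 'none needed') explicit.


Diagnosis: telescoping — split \frac{2}{ε \left(ε + 1\right)} by partial fractions and the pieces are one function at shifted arguments — interior terms cancel.
- the geometric series formula: dividing successive terms gives an index-dependent quantity, not a constant.
- telescoping: a fit — the right tool for this form.


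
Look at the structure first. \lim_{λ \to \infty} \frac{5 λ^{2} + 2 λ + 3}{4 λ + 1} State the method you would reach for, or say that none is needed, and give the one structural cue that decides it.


Best approach: dominant-term comparison — divide by the highest power of λ present: lower-order terms vanish and the dominant ratio remains. Differentiating the expression as a single quotient would eventually settle it as well; matching dominant growth settles it immediately.


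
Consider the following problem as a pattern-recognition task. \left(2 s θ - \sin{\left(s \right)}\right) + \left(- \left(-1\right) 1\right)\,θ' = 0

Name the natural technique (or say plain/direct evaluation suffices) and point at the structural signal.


Diagnosis: a linear integrating factor — first power of θ, nonzero forcing: the integrating-factor recipe applies verbatim with p = 2 s.


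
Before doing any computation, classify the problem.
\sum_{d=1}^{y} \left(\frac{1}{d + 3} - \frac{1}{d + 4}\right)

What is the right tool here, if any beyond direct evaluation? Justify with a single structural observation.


Best approach: telescoping — each term adds \frac{1}{d + 3} and subtracts the same expression advanced one index; that subtracted piece cancels against the next term's added copy — only the boundary terms survive.


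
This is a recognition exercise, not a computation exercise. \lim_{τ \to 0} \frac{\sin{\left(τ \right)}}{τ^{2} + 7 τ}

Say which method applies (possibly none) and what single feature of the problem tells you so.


Best approach: l'Hôpital's rule (0/0) — both numerator and denominator vanish at 0: the genuine 0/0 indeterminate that l'Hôpital exists for. A local series expansion at the point resolves it as well; the rule is the packaged version of that step.


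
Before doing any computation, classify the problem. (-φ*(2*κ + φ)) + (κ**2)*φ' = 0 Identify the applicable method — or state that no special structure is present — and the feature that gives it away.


Technique: the homogeneous substitution — the slope's numerator and denominator share total degree; set v = φ/κ and the equation drops to separable form. A Bernoulli substitution is a fair alternative on this equation directly; the homogeneous reading takes it as given.


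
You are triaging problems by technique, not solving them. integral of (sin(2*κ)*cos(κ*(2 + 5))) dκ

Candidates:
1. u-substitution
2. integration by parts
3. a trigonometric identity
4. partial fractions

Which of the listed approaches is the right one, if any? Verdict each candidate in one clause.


Best approach: a trigonometric identity — cross-frequency products like sin(2*κ)*cos(κ*(2 + 5)) are the textbook product-to-sum case — the identity converts them to directly integrable sinusoids.
- u-substitution — no subexpression of the integrand serves as a whole-integral substitution inner — individual terms may offer their own, but none carries its derivative as a factor of the full integrand; a working change of variable would have to be constructed from outside the expression.
- integration by parts: not the fit here: there is no polynomial factor to ladder down — parts can still close the trigonometric product by recursion, though the identity rewrite is the direct route.
- a trigonometric identity: a fit — the right tool for this form.
- partial fractions: the expression is not a ratio of polynomials that decomposes further.


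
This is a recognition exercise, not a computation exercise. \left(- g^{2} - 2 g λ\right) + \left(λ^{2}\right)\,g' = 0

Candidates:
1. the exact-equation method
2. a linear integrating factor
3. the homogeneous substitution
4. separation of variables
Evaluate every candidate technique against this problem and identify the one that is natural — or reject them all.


Verdict: the homogeneous substitution — the slope's numerator and denominator share total degree; set v = g/λ and the equation drops to separable form. Rearranged, this also fits the Bernoulli template directly; the homogeneous substitution reads the structure without the rearrangement.
- the exact-equation method — the cross partial derivatives disagree, so no single potential exists.
- a linear integrating factor — the unknown enters nonlinearly (through a power, a denominator, or a transcendental function), which the linear integrating-factor recipe cannot absorb as-is — any repair would come from a preliminary substitution, not the factor.
- the homogeneous substitution: yes — fits the structure here.
- separation of variables — the two dependences do not factor apart.


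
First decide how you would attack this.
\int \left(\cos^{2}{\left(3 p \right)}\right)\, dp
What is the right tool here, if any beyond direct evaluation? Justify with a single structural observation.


Best approach: a trigonometric identity — \cos^{2}{\left(3 p \right)} is the textbook power-reduction case — identities first, antiderivatives second.


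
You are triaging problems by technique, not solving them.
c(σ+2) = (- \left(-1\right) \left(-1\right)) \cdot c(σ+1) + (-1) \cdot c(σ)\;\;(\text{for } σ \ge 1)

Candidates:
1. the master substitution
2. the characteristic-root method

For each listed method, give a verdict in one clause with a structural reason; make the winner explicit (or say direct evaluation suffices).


Best approach: the characteristic-root method — no index-dependence in the weights and nothing inhomogeneous: classic characteristic-equation setup.
- the master substitution — this is shift-type recursion, outside the divide-and-conquer template.
- the characteristic-root method: yes, a natural case for it.
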